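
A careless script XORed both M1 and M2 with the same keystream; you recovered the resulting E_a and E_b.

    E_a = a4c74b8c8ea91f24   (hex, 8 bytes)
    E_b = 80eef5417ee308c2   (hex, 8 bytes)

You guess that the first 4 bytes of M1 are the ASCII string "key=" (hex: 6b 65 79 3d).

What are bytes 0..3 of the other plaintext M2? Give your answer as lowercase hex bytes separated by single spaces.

4f 4c c7 f0

First, E_a ⊕ E_b = (M1 ⊕ K) ⊕ (M2 ⊕ K) = M1 ⊕ M2, so the key drops out. Then M2 = (M1 ⊕ M2) ⊕ M1 over the first 4 bytes.
byte 0: (a4 ⊕ 80) ⊕ 6b = 24 ⊕ 6b = 4f
byte 1: (c7 ⊕ ee) ⊕ 65 = 29 ⊕ 65 = 4c
byte 2: (4b ⊕ f5) ⊕ 79 = be ⊕ 79 = c7
byte 3: (8c ⊕ 41) ⊕ 3d = cd ⊕ 3d = f0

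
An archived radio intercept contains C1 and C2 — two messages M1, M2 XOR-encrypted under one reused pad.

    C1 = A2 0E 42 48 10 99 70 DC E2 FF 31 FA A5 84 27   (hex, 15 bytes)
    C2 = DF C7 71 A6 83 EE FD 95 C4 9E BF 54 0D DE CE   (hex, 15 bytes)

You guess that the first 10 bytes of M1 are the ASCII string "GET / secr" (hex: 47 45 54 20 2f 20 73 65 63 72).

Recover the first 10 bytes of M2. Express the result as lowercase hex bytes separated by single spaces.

3a 8c 67 ce bc 57 fe 2c 45 13

First, C1 ⊕ C2 = (M1 ⊕ K) ⊕ (M2 ⊕ K) = M1 ⊕ M2, so the key drops out. Then M2 = (M1 ⊕ M2) ⊕ M1 over the first 10 bytes.
byte 0: (a2 ⊕ df) ⊕ 47 = 7d ⊕ 47 = 3a
byte 1: (0e ⊕ c7) ⊕ 45 = c9 ⊕ 45 = 8c
byte 2: (42 ⊕ 71) ⊕ 54 = 33 ⊕ 54 = 67
byte 3: (48 ⊕ a6) ⊕ 20 = ee ⊕ 20 = ce
byte 4: (10 ⊕ 83) ⊕ 2f = 93 ⊕ 2f = bc
byte 5: (99 ⊕ ee) ⊕ 20 = 77 ⊕ 20 = 57
byte 6: (70 ⊕ fd) ⊕ 73 = 8d ⊕ 73 = fe
byte 7: (dc ⊕ 95) ⊕ 65 = 49 ⊕ 65 = 2c
byte 8: (e2 ⊕ c4) ⊕ 63 = 26 ⊕ 63 = 45
byte 9: (ff ⊕ 9e) ⊕ 72 = 61 ⊕ 72 = 13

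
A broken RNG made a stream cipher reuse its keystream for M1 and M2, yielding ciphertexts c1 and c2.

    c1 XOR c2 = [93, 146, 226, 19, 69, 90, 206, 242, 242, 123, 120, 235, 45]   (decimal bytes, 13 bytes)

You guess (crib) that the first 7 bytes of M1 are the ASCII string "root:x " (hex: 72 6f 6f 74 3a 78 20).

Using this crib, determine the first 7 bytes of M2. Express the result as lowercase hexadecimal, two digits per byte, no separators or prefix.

Since c1 ⊕ c2 = M1 ⊕ M2, XORing with the guessed M1 bytes yields the corresponding M2 bytes: M2 = (c1 ⊕ c2) ⊕ M1.
byte 0: 5d xor 72 = 2f
byte 1: 92 xor 6f = fd
byte 2: e2 xor 6f = 8d
byte 3: 13 xor 74 = 67
byte 4: 45 xor 3a = 7f
byte 5: 5a xor 78 = 22
byte 6: ce xor 20 = ee

2ffd8d677f22ee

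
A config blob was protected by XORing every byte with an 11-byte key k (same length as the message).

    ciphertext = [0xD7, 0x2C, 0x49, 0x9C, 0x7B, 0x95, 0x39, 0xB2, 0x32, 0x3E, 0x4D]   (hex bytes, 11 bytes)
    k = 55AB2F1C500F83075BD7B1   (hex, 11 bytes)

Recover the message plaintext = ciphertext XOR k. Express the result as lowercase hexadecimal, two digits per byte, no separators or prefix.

byte 0: d7 XOR 55 = 82
byte 1: 2c XOR ab = 87
byte 2: 49 XOR 2f = 66
byte 3: 9c XOR 1c = 80
byte 4: 7b XOR 50 = 2b
byte 5: 95 XOR 0f = 9a
byte 6: 39 XOR 83 = ba
byte 7: b2 XOR 07 = b5
byte 8: 32 XOR 5b = 69
byte 9: 3e XOR d7 = e9
byte 10: 4d XOR b1 = fc

828766802b9abab569e9fc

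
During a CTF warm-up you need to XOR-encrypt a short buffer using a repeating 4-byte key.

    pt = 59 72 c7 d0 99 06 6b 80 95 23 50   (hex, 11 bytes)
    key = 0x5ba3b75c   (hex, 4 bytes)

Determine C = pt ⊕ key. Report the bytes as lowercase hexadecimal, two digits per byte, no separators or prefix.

02d1708cc2a5dcdcce80e7

The 4-byte key repeats, so the effective keystream is 5b a3 b7 5c 5b a3 b7 5c 5b a3 b7.
byte 0: 59 ⊕ 5b = 02
byte 1: 72 ⊕ a3 = d1
byte 2: c7 ⊕ b7 = 70
byte 3: d0 ⊕ 5c = 8c
byte 4: 99 ⊕ 5b = c2
byte 5: 06 ⊕ a3 = a5
byte 6: 6b ⊕ b7 = dc
byte 7: 80 ⊕ 5c = dc
byte 8: 95 ⊕ 5b = ce
byte 9: 23 ⊕ a3 = 80
byte 10: 50 ⊕ b7 = e7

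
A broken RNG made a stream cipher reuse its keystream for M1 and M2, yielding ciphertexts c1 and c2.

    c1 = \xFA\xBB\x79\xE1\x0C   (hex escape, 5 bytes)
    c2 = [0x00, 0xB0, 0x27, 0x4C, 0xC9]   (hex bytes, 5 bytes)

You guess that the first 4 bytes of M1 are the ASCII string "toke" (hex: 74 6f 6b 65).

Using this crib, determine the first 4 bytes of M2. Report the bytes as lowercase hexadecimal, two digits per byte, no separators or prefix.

First, c1 ⊕ c2 = (M1 ⊕ K) ⊕ (M2 ⊕ K) = M1 ⊕ M2, so the key drops out. Then M2 = (M1 ⊕ M2) ⊕ M1 over the first 4 bytes.
byte 0: (fa xor 00) xor 74 = fa xor 74 = 8e
byte 1: (bb xor b0) xor 6f = 0b xor 6f = 64
byte 2: (79 xor 27) xor 6b = 5e xor 6b = 35
byte 3: (e1 xor 4c) xor 65 = ad xor 65 = c8

8e6435c8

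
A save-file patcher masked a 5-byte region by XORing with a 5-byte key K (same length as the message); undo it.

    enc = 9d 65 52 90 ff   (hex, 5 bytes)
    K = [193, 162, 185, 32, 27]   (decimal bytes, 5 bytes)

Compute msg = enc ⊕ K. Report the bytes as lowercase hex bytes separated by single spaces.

byte 0: 9d ⊕ c1 = 5c
byte 1: 65 ⊕ a2 = c7
byte 2: 52 ⊕ b9 = eb
byte 3: 90 ⊕ 20 = b0
byte 4: ff ⊕ 1b = e4

5c c7 eb b0 e4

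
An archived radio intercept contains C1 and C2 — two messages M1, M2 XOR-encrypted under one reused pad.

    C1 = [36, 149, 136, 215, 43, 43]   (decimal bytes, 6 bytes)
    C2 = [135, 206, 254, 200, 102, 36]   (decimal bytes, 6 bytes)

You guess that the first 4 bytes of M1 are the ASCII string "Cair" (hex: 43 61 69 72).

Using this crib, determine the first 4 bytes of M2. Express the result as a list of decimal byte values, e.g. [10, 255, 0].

[224, 58, 31, 109]

First, C1 ⊕ C2 = (M1 ⊕ K) ⊕ (M2 ⊕ K) = M1 ⊕ M2, so the key drops out. Then M2 = (M1 ⊕ M2) ⊕ M1 over the first 4 bytes.
byte 0: (24 ^ 87) ^ 43 = a3 ^ 43 = e0
byte 1: (95 ^ ce) ^ 61 = 5b ^ 61 = 3a
byte 2: (88 ^ fe) ^ 69 = 76 ^ 69 = 1f
byte 3: (d7 ^ c8) ^ 72 = 1f ^ 72 = 6d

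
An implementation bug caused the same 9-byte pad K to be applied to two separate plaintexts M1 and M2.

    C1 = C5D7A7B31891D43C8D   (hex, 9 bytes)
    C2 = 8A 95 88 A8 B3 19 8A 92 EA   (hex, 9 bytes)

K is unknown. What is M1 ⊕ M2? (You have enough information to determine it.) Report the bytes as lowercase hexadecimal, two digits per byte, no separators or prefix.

C1 ⊕ C2 = (M1 ⊕ K) ⊕ (M2 ⊕ K) = M1 ⊕ M2 — the shared key cancels under XOR.
byte 0: c5 XOR 8a = 4f
byte 1: d7 XOR 95 = 42
byte 2: a7 XOR 88 = 2f
byte 3: b3 XOR a8 = 1b
byte 4: 18 XOR b3 = ab
byte 5: 91 XOR 19 = 88
byte 6: d4 XOR 8a = 5e
byte 7: 3c XOR 92 = ae
byte 8: 8d XOR ea = 67

4f422f1bab885eae67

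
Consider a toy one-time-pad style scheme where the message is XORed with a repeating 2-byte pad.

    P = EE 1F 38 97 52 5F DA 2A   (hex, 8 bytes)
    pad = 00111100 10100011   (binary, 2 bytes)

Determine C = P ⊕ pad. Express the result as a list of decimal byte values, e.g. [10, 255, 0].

[210, 188, 4, 52, 110, 252, 230, 137]

The 2-byte key repeats, so the effective keystream is 3c a3 3c a3 3c a3 3c a3.
byte 0: ee ^ 3c = d2
byte 1: 1f ^ a3 = bc
byte 2: 38 ^ 3c = 04
byte 3: 97 ^ a3 = 34
byte 4: 52 ^ 3c = 6e
byte 5: 5f ^ a3 = fc
byte 6: da ^ 3c = e6
byte 7: 2a ^ a3 = 89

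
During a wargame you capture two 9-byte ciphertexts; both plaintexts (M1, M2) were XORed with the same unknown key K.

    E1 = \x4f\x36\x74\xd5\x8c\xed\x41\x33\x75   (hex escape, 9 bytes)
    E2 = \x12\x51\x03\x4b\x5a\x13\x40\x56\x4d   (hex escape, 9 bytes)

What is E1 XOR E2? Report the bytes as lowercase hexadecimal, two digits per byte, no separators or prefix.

E1 ⊕ E2 = (M1 ⊕ K) ⊕ (M2 ⊕ K) = M1 ⊕ M2 — the shared key cancels under XOR.
byte 0: 4f xor 12 = 5d
byte 1: 36 xor 51 = 67
byte 2: 74 xor 03 = 77
byte 3: d5 xor 4b = 9e
byte 4: 8c xor 5a = d6
byte 5: ed xor 13 = fe
byte 6: 41 xor 40 = 01
byte 7: 33 xor 56 = 65
byte 8: 75 xor 4d = 38

5d67779ed6fe016538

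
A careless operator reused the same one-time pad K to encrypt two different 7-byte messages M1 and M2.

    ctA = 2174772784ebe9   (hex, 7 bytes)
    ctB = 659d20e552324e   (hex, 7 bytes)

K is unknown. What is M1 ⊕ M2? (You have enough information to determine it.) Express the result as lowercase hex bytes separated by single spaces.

44 e9 57 c2 d6 d9 a7

ctA ⊕ ctB = (M1 ⊕ K) ⊕ (M2 ⊕ K) = M1 ⊕ M2 — the shared key cancels under XOR.
21 ⊕ 65 = 44
74 ⊕ 9d = e9
77 ⊕ 20 = 57
27 ⊕ e5 = c2
84 ⊕ 52 = d6
eb ⊕ 32 = d9
e9 ⊕ 4e = a7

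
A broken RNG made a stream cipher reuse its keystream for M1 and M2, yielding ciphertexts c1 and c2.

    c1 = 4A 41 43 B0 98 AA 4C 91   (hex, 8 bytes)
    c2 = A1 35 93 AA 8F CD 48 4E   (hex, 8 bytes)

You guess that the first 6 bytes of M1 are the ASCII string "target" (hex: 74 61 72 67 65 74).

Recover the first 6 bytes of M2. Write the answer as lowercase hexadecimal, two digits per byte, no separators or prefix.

First, c1 ⊕ c2 = (M1 ⊕ K) ⊕ (M2 ⊕ K) = M1 ⊕ M2, so the key drops out. Then M2 = (M1 ⊕ M2) ⊕ M1 over the first 6 bytes.
byte 0: (4a ^ a1) ^ 74 = eb ^ 74 = 9f
byte 1: (41 ^ 35) ^ 61 = 74 ^ 61 = 15
byte 2: (43 ^ 93) ^ 72 = d0 ^ 72 = a2
byte 3: (b0 ^ aa) ^ 67 = 1a ^ 67 = 7d
byte 4: (98 ^ 8f) ^ 65 = 17 ^ 65 = 72
byte 5: (aa ^ cd) ^ 74 = 67 ^ 74 = 13

9f15a27d7213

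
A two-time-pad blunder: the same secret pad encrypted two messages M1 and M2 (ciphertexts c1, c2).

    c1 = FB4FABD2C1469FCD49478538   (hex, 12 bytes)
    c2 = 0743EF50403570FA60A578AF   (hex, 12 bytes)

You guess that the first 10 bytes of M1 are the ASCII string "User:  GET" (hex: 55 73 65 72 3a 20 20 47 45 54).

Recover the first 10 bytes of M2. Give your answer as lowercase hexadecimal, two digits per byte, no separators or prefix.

a97f21f0bb53cf706cb6

First, c1 ⊕ c2 = (M1 ⊕ K) ⊕ (M2 ⊕ K) = M1 ⊕ M2, so the key drops out. Then M2 = (M1 ⊕ M2) ⊕ M1 over the first 10 bytes.
byte 0: (fb xor 07) xor 55 = fc xor 55 = a9
byte 1: (4f xor 43) xor 73 = 0c xor 73 = 7f
byte 2: (ab xor ef) xor 65 = 44 xor 65 = 21
byte 3: (d2 xor 50) xor 72 = 82 xor 72 = f0
byte 4: (c1 xor 40) xor 3a = 81 xor 3a = bb
byte 5: (46 xor 35) xor 20 = 73 xor 20 = 53
byte 6: (9f xor 70) xor 20 = ef xor 20 = cf
byte 7: (cd xor fa) xor 47 = 37 xor 47 = 70
byte 8: (49 xor 60) xor 45 = 29 xor 45 = 6c
byte 9: (47 xor a5) xor 54 = e2 xor 54 = b6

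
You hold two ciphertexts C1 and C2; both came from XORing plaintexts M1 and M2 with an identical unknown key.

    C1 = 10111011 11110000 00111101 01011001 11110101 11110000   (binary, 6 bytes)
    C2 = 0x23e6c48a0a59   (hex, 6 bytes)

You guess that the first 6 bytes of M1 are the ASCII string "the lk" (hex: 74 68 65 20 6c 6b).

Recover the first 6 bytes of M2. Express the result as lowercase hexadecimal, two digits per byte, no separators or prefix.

First, C1 ⊕ C2 = (M1 ⊕ K) ⊕ (M2 ⊕ K) = M1 ⊕ M2, so the key drops out. Then M2 = (M1 ⊕ M2) ⊕ M1 over the first 6 bytes.
byte 0: (bb ^ 23) ^ 74 = 98 ^ 74 = ec
byte 1: (f0 ^ e6) ^ 68 = 16 ^ 68 = 7e
byte 2: (3d ^ c4) ^ 65 = f9 ^ 65 = 9c
byte 3: (59 ^ 8a) ^ 20 = d3 ^ 20 = f3
byte 4: (f5 ^ 0a) ^ 6c = ff ^ 6c = 93
byte 5: (f0 ^ 59) ^ 6b = a9 ^ 6b = c2

ec7e9cf393c2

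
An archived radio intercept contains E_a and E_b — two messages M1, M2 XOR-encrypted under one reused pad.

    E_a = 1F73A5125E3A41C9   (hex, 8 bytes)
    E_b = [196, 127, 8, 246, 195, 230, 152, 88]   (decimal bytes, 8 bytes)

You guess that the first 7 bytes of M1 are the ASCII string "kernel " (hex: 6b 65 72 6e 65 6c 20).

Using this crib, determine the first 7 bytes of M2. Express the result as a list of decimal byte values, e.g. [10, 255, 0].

[176, 105, 223, 138, 248, 176, 249]

First, E_a ⊕ E_b = (M1 ⊕ K) ⊕ (M2 ⊕ K) = M1 ⊕ M2, so the key drops out. Then M2 = (M1 ⊕ M2) ⊕ M1 over the first 7 bytes.
byte 0: (1f ⊕ c4) ⊕ 6b = db ⊕ 6b = b0
byte 1: (73 ⊕ 7f) ⊕ 65 = 0c ⊕ 65 = 69
byte 2: (a5 ⊕ 08) ⊕ 72 = ad ⊕ 72 = df
byte 3: (12 ⊕ f6) ⊕ 6e = e4 ⊕ 6e = 8a
byte 4: (5e ⊕ c3) ⊕ 65 = 9d ⊕ 65 = f8
byte 5: (3a ⊕ e6) ⊕ 6c = dc ⊕ 6c = b0
byte 6: (41 ⊕ 98) ⊕ 20 = d9 ⊕ 20 = f9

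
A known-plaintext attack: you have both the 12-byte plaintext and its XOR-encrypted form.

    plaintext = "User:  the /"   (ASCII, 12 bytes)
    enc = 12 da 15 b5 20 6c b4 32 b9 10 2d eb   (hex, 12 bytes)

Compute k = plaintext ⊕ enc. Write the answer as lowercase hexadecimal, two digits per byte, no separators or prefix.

Since enc = plaintext ⊕ k, XORing both sides with plaintext gives k = plaintext ⊕ enc.
55 ^ 12 = 47
73 ^ da = a9
65 ^ 15 = 70
72 ^ b5 = c7
3a ^ 20 = 1a
20 ^ 6c = 4c
20 ^ b4 = 94
74 ^ 32 = 46
68 ^ b9 = d1
65 ^ 10 = 75
20 ^ 2d = 0d
2f ^ eb = c4

47a970c71a4c9446d1750dc4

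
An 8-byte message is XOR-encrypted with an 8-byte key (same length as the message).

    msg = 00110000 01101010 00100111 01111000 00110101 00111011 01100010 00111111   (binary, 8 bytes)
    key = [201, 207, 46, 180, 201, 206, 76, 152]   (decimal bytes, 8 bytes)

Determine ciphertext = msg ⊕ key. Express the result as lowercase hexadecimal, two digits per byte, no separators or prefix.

XOR is its own inverse, so applying the key byte-wise gives the result directly.
00110000 xor 11001001 = 11111001
01101010 xor 11001111 = 10100101
00100111 xor 00101110 = 00001001
01111000 xor 10110100 = 11001100
00110101 xor 11001001 = 11111100
00111011 xor 11001110 = 11110101
01100010 xor 01001100 = 00101110
00111111 xor 10011000 = 10100111

f9a509ccfcf52ea7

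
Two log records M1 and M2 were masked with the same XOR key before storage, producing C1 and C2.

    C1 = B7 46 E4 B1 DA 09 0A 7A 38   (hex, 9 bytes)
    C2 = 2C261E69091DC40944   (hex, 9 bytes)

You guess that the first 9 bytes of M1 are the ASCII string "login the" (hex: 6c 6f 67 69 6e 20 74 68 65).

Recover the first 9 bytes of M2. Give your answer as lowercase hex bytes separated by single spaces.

First, C1 ⊕ C2 = (M1 ⊕ K) ⊕ (M2 ⊕ K) = M1 ⊕ M2, so the key drops out. Then M2 = (M1 ⊕ M2) ⊕ M1 over the first 9 bytes.
byte 0: (b7 xor 2c) xor 6c = 9b xor 6c = f7
byte 1: (46 xor 26) xor 6f = 60 xor 6f = 0f
byte 2: (e4 xor 1e) xor 67 = fa xor 67 = 9d
byte 3: (b1 xor 69) xor 69 = d8 xor 69 = b1
byte 4: (da xor 09) xor 6e = d3 xor 6e = bd
byte 5: (09 xor 1d) xor 20 = 14 xor 20 = 34
byte 6: (0a xor c4) xor 74 = ce xor 74 = ba
byte 7: (7a xor 09) xor 68 = 73 xor 68 = 1b
byte 8: (38 xor 44) xor 65 = 7c xor 65 = 19

f7 0f 9d b1 bd 34 ba 1b 19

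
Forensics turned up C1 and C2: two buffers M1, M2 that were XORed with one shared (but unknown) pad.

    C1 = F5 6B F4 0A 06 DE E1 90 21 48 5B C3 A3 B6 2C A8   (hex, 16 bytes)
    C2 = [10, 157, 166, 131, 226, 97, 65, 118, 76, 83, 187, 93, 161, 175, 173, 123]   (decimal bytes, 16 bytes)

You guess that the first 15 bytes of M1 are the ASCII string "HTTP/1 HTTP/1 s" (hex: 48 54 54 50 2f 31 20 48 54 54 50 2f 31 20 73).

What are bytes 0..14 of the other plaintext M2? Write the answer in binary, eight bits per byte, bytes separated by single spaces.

First, C1 ⊕ C2 = (M1 ⊕ K) ⊕ (M2 ⊕ K) = M1 ⊕ M2, so the key drops out. Then M2 = (M1 ⊕ M2) ⊕ M1 over the first 15 bytes.
byte 0: (f5 XOR 0a) XOR 48 = ff XOR 48 = b7
byte 1: (6b XOR 9d) XOR 54 = f6 XOR 54 = a2
byte 2: (f4 XOR a6) XOR 54 = 52 XOR 54 = 06
byte 3: (0a XOR 83) XOR 50 = 89 XOR 50 = d9
byte 4: (06 XOR e2) XOR 2f = e4 XOR 2f = cb
byte 5: (de XOR 61) XOR 31 = bf XOR 31 = 8e
byte 6: (e1 XOR 41) XOR 20 = a0 XOR 20 = 80
byte 7: (90 XOR 76) XOR 48 = e6 XOR 48 = ae
byte 8: (21 XOR 4c) XOR 54 = 6d XOR 54 = 39
byte 9: (48 XOR 53) XOR 54 = 1b XOR 54 = 4f
byte 10: (5b XOR bb) XOR 50 = e0 XOR 50 = b0
byte 11: (c3 XOR 5d) XOR 2f = 9e XOR 2f = b1
byte 12: (a3 XOR a1) XOR 31 = 02 XOR 31 = 33
byte 13: (b6 XOR af) XOR 20 = 19 XOR 20 = 39
byte 14: (2c XOR ad) XOR 73 = 81 XOR 73 = f2

10110111 10100010 00000110 11011001 11001011 10001110 10000000 10101110 00111001 01001111 10110000 10110001 00110011 00111001 11110010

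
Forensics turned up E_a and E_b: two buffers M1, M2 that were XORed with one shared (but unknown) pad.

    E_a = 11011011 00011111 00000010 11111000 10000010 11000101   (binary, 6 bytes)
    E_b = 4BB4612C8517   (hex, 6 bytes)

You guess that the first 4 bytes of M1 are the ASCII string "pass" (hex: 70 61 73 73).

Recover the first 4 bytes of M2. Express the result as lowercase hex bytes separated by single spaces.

First, E_a ⊕ E_b = (M1 ⊕ K) ⊕ (M2 ⊕ K) = M1 ⊕ M2, so the key drops out. Then M2 = (M1 ⊕ M2) ⊕ M1 over the first 4 bytes.
byte 0: (db XOR 4b) XOR 70 = 90 XOR 70 = e0
byte 1: (1f XOR b4) XOR 61 = ab XOR 61 = ca
byte 2: (02 XOR 61) XOR 73 = 63 XOR 73 = 10
byte 3: (f8 XOR 2c) XOR 73 = d4 XOR 73 = a7

e0 ca 10 a7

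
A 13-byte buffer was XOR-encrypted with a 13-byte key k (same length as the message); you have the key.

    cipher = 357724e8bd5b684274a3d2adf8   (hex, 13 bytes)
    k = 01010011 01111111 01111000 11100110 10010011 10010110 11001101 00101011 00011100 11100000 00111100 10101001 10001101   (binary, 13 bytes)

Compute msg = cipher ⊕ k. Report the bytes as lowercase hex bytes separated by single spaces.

66 08 5c 0e 2e cd a5 69 68 43 ee 04 75

35 ^ 53 = 66
77 ^ 7f = 08
24 ^ 78 = 5c
e8 ^ e6 = 0e
bd ^ 93 = 2e
5b ^ 96 = cd
68 ^ cd = a5
42 ^ 2b = 69
74 ^ 1c = 68
a3 ^ e0 = 43
d2 ^ 3c = ee
ad ^ a9 = 04
f8 ^ 8d = 75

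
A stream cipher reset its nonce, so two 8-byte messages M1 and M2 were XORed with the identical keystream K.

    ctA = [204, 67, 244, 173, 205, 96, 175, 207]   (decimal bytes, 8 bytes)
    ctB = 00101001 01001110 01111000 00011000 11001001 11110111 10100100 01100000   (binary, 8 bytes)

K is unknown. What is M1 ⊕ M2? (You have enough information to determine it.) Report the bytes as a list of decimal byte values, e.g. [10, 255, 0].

[229, 13, 140, 181, 4, 151, 11, 175]

ctA ⊕ ctB = (M1 ⊕ K) ⊕ (M2 ⊕ K) = M1 ⊕ M2 — the shared key cancels under XOR.
cc XOR 29 = e5
43 XOR 4e = 0d
f4 XOR 78 = 8c
ad XOR 18 = b5
cd XOR c9 = 04
60 XOR f7 = 97
af XOR a4 = 0b
cf XOR 60 = af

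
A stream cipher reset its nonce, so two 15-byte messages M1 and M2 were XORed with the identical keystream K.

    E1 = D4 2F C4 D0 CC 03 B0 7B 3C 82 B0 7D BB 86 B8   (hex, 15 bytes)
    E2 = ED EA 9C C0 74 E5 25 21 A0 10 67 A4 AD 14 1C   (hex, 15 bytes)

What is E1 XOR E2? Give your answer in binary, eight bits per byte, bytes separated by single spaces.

E1 ⊕ E2 = (M1 ⊕ K) ⊕ (M2 ⊕ K) = M1 ⊕ M2 — the shared key cancels under XOR.
d4 XOR ed = 39
2f XOR ea = c5
c4 XOR 9c = 58
d0 XOR c0 = 10
cc XOR 74 = b8
03 XOR e5 = e6
b0 XOR 25 = 95
7b XOR 21 = 5a
3c XOR a0 = 9c
82 XOR 10 = 92
b0 XOR 67 = d7
7d XOR a4 = d9
bb XOR ad = 16
86 XOR 14 = 92
b8 XOR 1c = a4

00111001 11000101 01011000 00010000 10111000 11100110 10010101 01011010 10011100 10010010 11010111 11011001 00010110 10010010 10100100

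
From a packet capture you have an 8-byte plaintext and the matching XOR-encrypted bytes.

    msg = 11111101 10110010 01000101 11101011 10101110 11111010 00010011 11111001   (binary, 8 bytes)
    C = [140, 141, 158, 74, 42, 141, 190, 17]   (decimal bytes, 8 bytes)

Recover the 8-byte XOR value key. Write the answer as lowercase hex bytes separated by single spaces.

Since C = msg ⊕ key, XORing both sides with msg gives key = msg ⊕ C.
253 XOR 140 = 113
178 XOR 141 =  63
 69 XOR 158 = 219
235 XOR  74 = 161
174 XOR  42 = 132
250 XOR 141 = 119
 19 XOR 190 = 173
249 XOR  17 = 232

71 3f db a1 84 77 ad e8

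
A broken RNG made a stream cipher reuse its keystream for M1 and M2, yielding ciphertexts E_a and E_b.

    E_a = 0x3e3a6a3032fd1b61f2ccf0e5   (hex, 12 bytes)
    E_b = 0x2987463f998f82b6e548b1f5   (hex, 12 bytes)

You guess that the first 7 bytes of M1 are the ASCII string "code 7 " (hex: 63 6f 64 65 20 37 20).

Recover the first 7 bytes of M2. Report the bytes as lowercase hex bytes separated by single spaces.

First, E_a ⊕ E_b = (M1 ⊕ K) ⊕ (M2 ⊕ K) = M1 ⊕ M2, so the key drops out. Then M2 = (M1 ⊕ M2) ⊕ M1 over the first 7 bytes.
byte 0: (3e XOR 29) XOR 63 = 17 XOR 63 = 74
byte 1: (3a XOR 87) XOR 6f = bd XOR 6f = d2
byte 2: (6a XOR 46) XOR 64 = 2c XOR 64 = 48
byte 3: (30 XOR 3f) XOR 65 = 0f XOR 65 = 6a
byte 4: (32 XOR 99) XOR 20 = ab XOR 20 = 8b
byte 5: (fd XOR 8f) XOR 37 = 72 XOR 37 = 45
byte 6: (1b XOR 82) XOR 20 = 99 XOR 20 = b9

74 d2 48 6a 8b 45 b9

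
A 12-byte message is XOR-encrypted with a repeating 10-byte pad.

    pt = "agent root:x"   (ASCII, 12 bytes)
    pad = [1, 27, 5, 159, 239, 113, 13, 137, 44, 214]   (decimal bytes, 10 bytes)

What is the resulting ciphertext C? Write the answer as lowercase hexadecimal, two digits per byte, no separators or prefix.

The 10-byte key repeats, so the effective keystream is 01 1b 05 9f ef 71 0d 89 2c d6 01 1b.
byte 0: 01100001 ^ 00000001 = 01100000
byte 1: 01100111 ^ 00011011 = 01111100
byte 2: 01100101 ^ 00000101 = 01100000
byte 3: 01101110 ^ 10011111 = 11110001
byte 4: 01110100 ^ 11101111 = 10011011
byte 5: 00100000 ^ 01110001 = 01010001
byte 6: 01110010 ^ 00001101 = 01111111
byte 7: 01101111 ^ 10001001 = 11100110
byte 8: 01101111 ^ 00101100 = 01000011
byte 9: 01110100 ^ 11010110 = 10100010
byte 10: 00111010 ^ 00000001 = 00111011
byte 11: 01111000 ^ 00011011 = 01100011

607c60f19b517fe643a23b63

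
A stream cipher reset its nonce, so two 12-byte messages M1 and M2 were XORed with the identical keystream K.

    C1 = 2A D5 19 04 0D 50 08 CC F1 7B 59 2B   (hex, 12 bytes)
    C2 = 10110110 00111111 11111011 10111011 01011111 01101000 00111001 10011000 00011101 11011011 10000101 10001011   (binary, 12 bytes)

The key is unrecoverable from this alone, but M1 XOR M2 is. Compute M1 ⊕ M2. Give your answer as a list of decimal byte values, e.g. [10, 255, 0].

[156, 234, 226, 191, 82, 56, 49, 84, 236, 160, 220, 160]

C1 ⊕ C2 = (M1 ⊕ K) ⊕ (M2 ⊕ K) = M1 ⊕ M2 — the shared key cancels under XOR.
byte 0:  42 ⊕ 182 = 156
byte 1: 213 ⊕  63 = 234
byte 2:  25 ⊕ 251 = 226
byte 3:   4 ⊕ 187 = 191
byte 4:  13 ⊕  95 =  82
byte 5:  80 ⊕ 104 =  56
byte 6:   8 ⊕  57 =  49
byte 7: 204 ⊕ 152 =  84
byte 8: 241 ⊕  29 = 236
byte 9: 123 ⊕ 219 = 160
byte 10:  89 ⊕ 133 = 220
byte 11:  43 ⊕ 139 = 160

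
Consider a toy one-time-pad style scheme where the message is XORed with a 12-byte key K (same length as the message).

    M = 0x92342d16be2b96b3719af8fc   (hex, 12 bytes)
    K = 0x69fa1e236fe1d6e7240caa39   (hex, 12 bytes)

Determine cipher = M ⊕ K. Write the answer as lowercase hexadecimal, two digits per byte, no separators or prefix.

fbce3335d1ca4054559652c5

byte 0: 92 xor 69 = fb
byte 1: 34 xor fa = ce
byte 2: 2d xor 1e = 33
byte 3: 16 xor 23 = 35
byte 4: be xor 6f = d1
byte 5: 2b xor e1 = ca
byte 6: 96 xor d6 = 40
byte 7: b3 xor e7 = 54
byte 8: 71 xor 24 = 55
byte 9: 9a xor 0c = 96
byte 10: f8 xor aa = 52
byte 11: fc xor 39 = c5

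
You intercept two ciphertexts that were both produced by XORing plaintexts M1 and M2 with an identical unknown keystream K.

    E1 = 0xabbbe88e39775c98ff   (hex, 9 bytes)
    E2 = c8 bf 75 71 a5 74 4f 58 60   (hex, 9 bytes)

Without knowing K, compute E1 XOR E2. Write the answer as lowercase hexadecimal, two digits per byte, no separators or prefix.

63049dff9c0313c09f

E1 ⊕ E2 = (M1 ⊕ K) ⊕ (M2 ⊕ K) = M1 ⊕ M2 — the shared key cancels under XOR.
ab XOR c8 = 63
bb XOR bf = 04
e8 XOR 75 = 9d
8e XOR 71 = ff
39 XOR a5 = 9c
77 XOR 74 = 03
5c XOR 4f = 13
98 XOR 58 = c0
ff XOR 60 = 9f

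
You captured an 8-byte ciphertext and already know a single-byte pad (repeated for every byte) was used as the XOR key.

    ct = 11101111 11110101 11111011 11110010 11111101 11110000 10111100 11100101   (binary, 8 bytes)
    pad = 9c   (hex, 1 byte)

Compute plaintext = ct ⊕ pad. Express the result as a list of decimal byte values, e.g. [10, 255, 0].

[115, 105, 103, 110, 97, 108, 32, 121]

The 1-byte key repeats, so the effective keystream is 9c 9c 9c 9c 9c 9c 9c 9c.
byte 0: 11101111 xor 10011100 = 01110011
byte 1: 11110101 xor 10011100 = 01101001
byte 2: 11111011 xor 10011100 = 01100111
byte 3: 11110010 xor 10011100 = 01101110
byte 4: 11111101 xor 10011100 = 01100001
byte 5: 11110000 xor 10011100 = 01101100
byte 6: 10111100 xor 10011100 = 00100000
byte 7: 11100101 xor 10011100 = 01111001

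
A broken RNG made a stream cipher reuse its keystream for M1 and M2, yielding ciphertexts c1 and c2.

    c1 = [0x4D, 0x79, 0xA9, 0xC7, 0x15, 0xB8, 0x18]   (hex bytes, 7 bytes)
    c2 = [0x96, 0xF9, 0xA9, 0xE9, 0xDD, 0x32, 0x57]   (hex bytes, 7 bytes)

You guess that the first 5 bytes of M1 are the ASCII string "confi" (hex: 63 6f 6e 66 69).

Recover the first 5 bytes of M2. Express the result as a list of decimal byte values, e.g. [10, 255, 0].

First, c1 ⊕ c2 = (M1 ⊕ K) ⊕ (M2 ⊕ K) = M1 ⊕ M2, so the key drops out. Then M2 = (M1 ⊕ M2) ⊕ M1 over the first 5 bytes.
byte 0: (4d ^ 96) ^ 63 = db ^ 63 = b8
byte 1: (79 ^ f9) ^ 6f = 80 ^ 6f = ef
byte 2: (a9 ^ a9) ^ 6e = 00 ^ 6e = 6e
byte 3: (c7 ^ e9) ^ 66 = 2e ^ 66 = 48
byte 4: (15 ^ dd) ^ 69 = c8 ^ 69 = a1

[184, 239, 110, 72, 161]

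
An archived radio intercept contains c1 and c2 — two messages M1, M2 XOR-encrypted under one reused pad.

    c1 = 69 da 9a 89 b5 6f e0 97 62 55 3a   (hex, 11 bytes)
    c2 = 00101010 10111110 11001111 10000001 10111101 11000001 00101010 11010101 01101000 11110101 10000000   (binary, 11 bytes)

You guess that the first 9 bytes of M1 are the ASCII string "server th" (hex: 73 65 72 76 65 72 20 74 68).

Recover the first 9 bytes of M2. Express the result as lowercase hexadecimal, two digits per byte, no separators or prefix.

First, c1 ⊕ c2 = (M1 ⊕ K) ⊕ (M2 ⊕ K) = M1 ⊕ M2, so the key drops out. Then M2 = (M1 ⊕ M2) ⊕ M1 over the first 9 bytes.
byte 0: (69 XOR 2a) XOR 73 = 43 XOR 73 = 30
byte 1: (da XOR be) XOR 65 = 64 XOR 65 = 01
byte 2: (9a XOR cf) XOR 72 = 55 XOR 72 = 27
byte 3: (89 XOR 81) XOR 76 = 08 XOR 76 = 7e
byte 4: (b5 XOR bd) XOR 65 = 08 XOR 65 = 6d
byte 5: (6f XOR c1) XOR 72 = ae XOR 72 = dc
byte 6: (e0 XOR 2a) XOR 20 = ca XOR 20 = ea
byte 7: (97 XOR d5) XOR 74 = 42 XOR 74 = 36
byte 8: (62 XOR 68) XOR 68 = 0a XOR 68 = 62

3001277e6ddcea3662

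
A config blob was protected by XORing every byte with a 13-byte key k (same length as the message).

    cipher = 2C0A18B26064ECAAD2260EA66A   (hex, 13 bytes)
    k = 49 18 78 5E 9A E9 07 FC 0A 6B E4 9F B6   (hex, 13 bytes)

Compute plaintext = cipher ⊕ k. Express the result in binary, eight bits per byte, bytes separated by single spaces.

01100101 00010010 01100000 11101100 11111010 10001101 11101011 01010110 11011000 01001101 11101010 00111001 11011100

XOR is its own inverse, so applying the key byte-wise gives the result directly.
byte 0: 2c ^ 49 = 65
byte 1: 0a ^ 18 = 12
byte 2: 18 ^ 78 = 60
byte 3: b2 ^ 5e = ec
byte 4: 60 ^ 9a = fa
byte 5: 64 ^ e9 = 8d
byte 6: ec ^ 07 = eb
byte 7: aa ^ fc = 56
byte 8: d2 ^ 0a = d8
byte 9: 26 ^ 6b = 4d
byte 10: 0e ^ e4 = ea
byte 11: a6 ^ 9f = 39
byte 12: 6a ^ b6 = dc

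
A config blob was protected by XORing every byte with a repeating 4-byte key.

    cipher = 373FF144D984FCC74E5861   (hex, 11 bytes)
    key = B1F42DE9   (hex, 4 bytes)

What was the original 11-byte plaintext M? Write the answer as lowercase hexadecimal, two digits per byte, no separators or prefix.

86cbdcad6870d12effac4c

The 4-byte key repeats, so the effective keystream is b1 f4 2d e9 b1 f4 2d e9 b1 f4 2d.
byte 0: 37 xor b1 = 86
byte 1: 3f xor f4 = cb
byte 2: f1 xor 2d = dc
byte 3: 44 xor e9 = ad
byte 4: d9 xor b1 = 68
byte 5: 84 xor f4 = 70
byte 6: fc xor 2d = d1
byte 7: c7 xor e9 = 2e
byte 8: 4e xor b1 = ff
byte 9: 58 xor f4 = ac
byte 10: 61 xor 2d = 4c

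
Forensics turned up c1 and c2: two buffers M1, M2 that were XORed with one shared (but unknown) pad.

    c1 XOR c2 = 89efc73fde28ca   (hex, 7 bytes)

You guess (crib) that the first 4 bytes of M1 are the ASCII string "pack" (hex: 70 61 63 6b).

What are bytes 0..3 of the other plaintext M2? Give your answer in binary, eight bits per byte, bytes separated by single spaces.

Since c1 ⊕ c2 = M1 ⊕ M2, XORing with the guessed M1 bytes yields the corresponding M2 bytes: M2 = (c1 ⊕ c2) ⊕ M1.
byte 0: 89 xor 70 = f9
byte 1: ef xor 61 = 8e
byte 2: c7 xor 63 = a4
byte 3: 3f xor 6b = 54

11111001 10001110 10100100 01010100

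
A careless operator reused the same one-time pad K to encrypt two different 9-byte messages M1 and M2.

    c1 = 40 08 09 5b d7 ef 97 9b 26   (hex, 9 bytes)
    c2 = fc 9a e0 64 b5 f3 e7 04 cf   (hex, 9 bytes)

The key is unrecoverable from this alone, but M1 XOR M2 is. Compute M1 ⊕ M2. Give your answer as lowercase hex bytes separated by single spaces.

c1 ⊕ c2 = (M1 ⊕ K) ⊕ (M2 ⊕ K) = M1 ⊕ M2 — the shared key cancels under XOR.
 64 XOR 252 = 188
  8 XOR 154 = 146
  9 XOR 224 = 233
 91 XOR 100 =  63
215 XOR 181 =  98
239 XOR 243 =  28
151 XOR 231 = 112
155 XOR   4 = 159
 38 XOR 207 = 233

bc 92 e9 3f 62 1c 70 9f e9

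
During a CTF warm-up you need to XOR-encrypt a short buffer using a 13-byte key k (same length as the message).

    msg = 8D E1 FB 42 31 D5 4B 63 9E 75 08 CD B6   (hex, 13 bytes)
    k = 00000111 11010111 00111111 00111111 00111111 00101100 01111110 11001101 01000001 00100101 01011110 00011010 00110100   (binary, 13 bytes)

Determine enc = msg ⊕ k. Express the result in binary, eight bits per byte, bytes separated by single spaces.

10001010 00110110 11000100 01111101 00001110 11111001 00110101 10101110 11011111 01010000 01010110 11010111 10000010

byte 0: 8d ^ 07 = 8a
byte 1: e1 ^ d7 = 36
byte 2: fb ^ 3f = c4
byte 3: 42 ^ 3f = 7d
byte 4: 31 ^ 3f = 0e
byte 5: d5 ^ 2c = f9
byte 6: 4b ^ 7e = 35
byte 7: 63 ^ cd = ae
byte 8: 9e ^ 41 = df
byte 9: 75 ^ 25 = 50
byte 10: 08 ^ 5e = 56
byte 11: cd ^ 1a = d7
byte 12: b6 ^ 34 = 82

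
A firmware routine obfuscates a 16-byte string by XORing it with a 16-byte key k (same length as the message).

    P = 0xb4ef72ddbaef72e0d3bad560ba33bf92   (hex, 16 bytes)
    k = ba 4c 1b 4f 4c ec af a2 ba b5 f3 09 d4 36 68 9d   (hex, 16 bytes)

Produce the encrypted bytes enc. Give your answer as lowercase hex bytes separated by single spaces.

XOR is its own inverse, so applying the key byte-wise gives the result directly.
180 ⊕ 186 =  14
239 ⊕  76 = 163
114 ⊕  27 = 105
221 ⊕  79 = 146
186 ⊕  76 = 246
239 ⊕ 236 =   3
114 ⊕ 175 = 221
224 ⊕ 162 =  66
211 ⊕ 186 = 105
186 ⊕ 181 =  15
213 ⊕ 243 =  38
 96 ⊕   9 = 105
186 ⊕ 212 = 110
 51 ⊕  54 =   5
191 ⊕ 104 = 215
146 ⊕ 157 =  15

0e a3 69 92 f6 03 dd 42 69 0f 26 69 6e 05 d7 0f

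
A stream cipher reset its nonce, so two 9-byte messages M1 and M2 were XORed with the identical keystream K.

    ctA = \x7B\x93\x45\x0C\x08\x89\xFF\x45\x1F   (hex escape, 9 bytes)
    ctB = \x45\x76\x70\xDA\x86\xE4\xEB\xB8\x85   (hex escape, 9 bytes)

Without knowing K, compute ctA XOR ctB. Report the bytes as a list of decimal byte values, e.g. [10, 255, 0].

ctA ⊕ ctB = (M1 ⊕ K) ⊕ (M2 ⊕ K) = M1 ⊕ M2 — the shared key cancels under XOR.
byte 0: 7b ^ 45 = 3e
byte 1: 93 ^ 76 = e5
byte 2: 45 ^ 70 = 35
byte 3: 0c ^ da = d6
byte 4: 08 ^ 86 = 8e
byte 5: 89 ^ e4 = 6d
byte 6: ff ^ eb = 14
byte 7: 45 ^ b8 = fd
byte 8: 1f ^ 85 = 9a

[62, 229, 53, 214, 142, 109, 20, 253, 154]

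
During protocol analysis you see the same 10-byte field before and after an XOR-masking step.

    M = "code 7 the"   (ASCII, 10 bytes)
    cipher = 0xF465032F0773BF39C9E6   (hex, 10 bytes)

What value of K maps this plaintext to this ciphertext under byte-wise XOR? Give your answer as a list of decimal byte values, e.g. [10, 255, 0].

Since cipher = M ⊕ K, XORing both sides with M gives K = M ⊕ cipher.
63 ⊕ f4 = 97
6f ⊕ 65 = 0a
64 ⊕ 03 = 67
65 ⊕ 2f = 4a
20 ⊕ 07 = 27
37 ⊕ 73 = 44
20 ⊕ bf = 9f
74 ⊕ 39 = 4d
68 ⊕ c9 = a1
65 ⊕ e6 = 83

[151, 10, 103, 74, 39, 68, 159, 77, 161, 131]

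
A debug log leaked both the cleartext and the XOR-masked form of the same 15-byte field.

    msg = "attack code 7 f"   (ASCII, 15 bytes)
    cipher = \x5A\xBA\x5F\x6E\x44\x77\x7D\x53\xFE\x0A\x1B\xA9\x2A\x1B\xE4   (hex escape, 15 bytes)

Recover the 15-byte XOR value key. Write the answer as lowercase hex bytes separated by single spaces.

3b ce 2b 0f 27 1c 5d 30 91 6e 7e 89 1d 3b 82

Since cipher = msg ⊕ key, XORing both sides with msg gives key = msg ⊕ cipher.
byte 0: 01100001 XOR 01011010 = 00111011
byte 1: 01110100 XOR 10111010 = 11001110
byte 2: 01110100 XOR 01011111 = 00101011
byte 3: 01100001 XOR 01101110 = 00001111
byte 4: 01100011 XOR 01000100 = 00100111
byte 5: 01101011 XOR 01110111 = 00011100
byte 6: 00100000 XOR 01111101 = 01011101
byte 7: 01100011 XOR 01010011 = 00110000
byte 8: 01101111 XOR 11111110 = 10010001
byte 9: 01100100 XOR 00001010 = 01101110
byte 10: 01100101 XOR 00011011 = 01111110
byte 11: 00100000 XOR 10101001 = 10001001
byte 12: 00110111 XOR 00101010 = 00011101
byte 13: 00100000 XOR 00011011 = 00111011
byte 14: 01100110 XOR 11100100 = 10000010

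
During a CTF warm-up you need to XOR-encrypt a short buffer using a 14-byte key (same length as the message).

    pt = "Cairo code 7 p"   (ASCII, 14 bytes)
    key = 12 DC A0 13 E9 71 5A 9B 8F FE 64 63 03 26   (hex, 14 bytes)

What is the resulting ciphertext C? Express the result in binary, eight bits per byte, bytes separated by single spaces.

01010001 10111101 11001001 01100001 10000110 01010001 00111001 11110100 11101011 10011011 01000100 01010100 00100011 01010110

43 ⊕ 12 = 51
61 ⊕ dc = bd
69 ⊕ a0 = c9
72 ⊕ 13 = 61
6f ⊕ e9 = 86
20 ⊕ 71 = 51
63 ⊕ 5a = 39
6f ⊕ 9b = f4
64 ⊕ 8f = eb
65 ⊕ fe = 9b
20 ⊕ 64 = 44
37 ⊕ 63 = 54
20 ⊕ 03 = 23
70 ⊕ 26 = 56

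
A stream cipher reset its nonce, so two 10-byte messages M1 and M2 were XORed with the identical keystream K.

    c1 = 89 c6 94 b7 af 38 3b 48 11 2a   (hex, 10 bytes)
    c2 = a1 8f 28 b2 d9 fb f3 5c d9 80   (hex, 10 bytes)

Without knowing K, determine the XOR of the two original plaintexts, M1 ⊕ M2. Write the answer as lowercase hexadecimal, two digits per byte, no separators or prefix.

c1 ⊕ c2 = (M1 ⊕ K) ⊕ (M2 ⊕ K) = M1 ⊕ M2 — the shared key cancels under XOR.
89 XOR a1 = 28
c6 XOR 8f = 49
94 XOR 28 = bc
b7 XOR b2 = 05
af XOR d9 = 76
38 XOR fb = c3
3b XOR f3 = c8
48 XOR 5c = 14
11 XOR d9 = c8
2a XOR 80 = aa

2849bc0576c3c814c8aa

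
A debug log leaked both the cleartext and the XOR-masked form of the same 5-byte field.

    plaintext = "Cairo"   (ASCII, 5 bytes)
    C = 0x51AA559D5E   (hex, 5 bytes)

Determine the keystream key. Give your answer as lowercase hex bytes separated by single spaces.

12 cb 3c ef 31

Since C = plaintext ⊕ key, XORing both sides with plaintext gives key = plaintext ⊕ C.
byte 0:  67 ⊕  81 =  18
byte 1:  97 ⊕ 170 = 203
byte 2: 105 ⊕  85 =  60
byte 3: 114 ⊕ 157 = 239
byte 4: 111 ⊕  94 =  49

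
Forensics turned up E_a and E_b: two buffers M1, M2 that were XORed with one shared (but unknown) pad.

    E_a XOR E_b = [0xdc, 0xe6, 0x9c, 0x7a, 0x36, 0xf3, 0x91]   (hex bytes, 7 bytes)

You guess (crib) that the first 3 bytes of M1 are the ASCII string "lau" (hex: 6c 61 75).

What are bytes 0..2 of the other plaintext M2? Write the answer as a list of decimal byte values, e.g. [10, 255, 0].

Since E_a ⊕ E_b = M1 ⊕ M2, XORing with the guessed M1 bytes yields the corresponding M2 bytes: M2 = (E_a ⊕ E_b) ⊕ M1.
byte 0: dc ⊕ 6c = b0
byte 1: e6 ⊕ 61 = 87
byte 2: 9c ⊕ 75 = e9

[176, 135, 233]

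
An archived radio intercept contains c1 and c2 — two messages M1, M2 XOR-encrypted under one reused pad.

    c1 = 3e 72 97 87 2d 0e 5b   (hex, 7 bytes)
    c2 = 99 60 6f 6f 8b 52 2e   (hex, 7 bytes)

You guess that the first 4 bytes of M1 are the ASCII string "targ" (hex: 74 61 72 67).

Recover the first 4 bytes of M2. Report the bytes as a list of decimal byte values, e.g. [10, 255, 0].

First, c1 ⊕ c2 = (M1 ⊕ K) ⊕ (M2 ⊕ K) = M1 ⊕ M2, so the key drops out. Then M2 = (M1 ⊕ M2) ⊕ M1 over the first 4 bytes.
byte 0: (3e XOR 99) XOR 74 = a7 XOR 74 = d3
byte 1: (72 XOR 60) XOR 61 = 12 XOR 61 = 73
byte 2: (97 XOR 6f) XOR 72 = f8 XOR 72 = 8a
byte 3: (87 XOR 6f) XOR 67 = e8 XOR 67 = 8f

[211, 115, 138, 143]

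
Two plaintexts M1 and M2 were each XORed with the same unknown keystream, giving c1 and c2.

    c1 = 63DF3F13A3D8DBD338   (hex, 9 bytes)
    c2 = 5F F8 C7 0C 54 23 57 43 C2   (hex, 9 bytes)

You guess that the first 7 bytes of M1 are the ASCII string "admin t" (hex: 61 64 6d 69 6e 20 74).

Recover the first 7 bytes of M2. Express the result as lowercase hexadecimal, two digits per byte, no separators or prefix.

5d43957699dbf8

First, c1 ⊕ c2 = (M1 ⊕ K) ⊕ (M2 ⊕ K) = M1 ⊕ M2, so the key drops out. Then M2 = (M1 ⊕ M2) ⊕ M1 over the first 7 bytes.
byte 0: (63 XOR 5f) XOR 61 = 3c XOR 61 = 5d
byte 1: (df XOR f8) XOR 64 = 27 XOR 64 = 43
byte 2: (3f XOR c7) XOR 6d = f8 XOR 6d = 95
byte 3: (13 XOR 0c) XOR 69 = 1f XOR 69 = 76
byte 4: (a3 XOR 54) XOR 6e = f7 XOR 6e = 99
byte 5: (d8 XOR 23) XOR 20 = fb XOR 20 = db
byte 6: (db XOR 57) XOR 74 = 8c XOR 74 = f8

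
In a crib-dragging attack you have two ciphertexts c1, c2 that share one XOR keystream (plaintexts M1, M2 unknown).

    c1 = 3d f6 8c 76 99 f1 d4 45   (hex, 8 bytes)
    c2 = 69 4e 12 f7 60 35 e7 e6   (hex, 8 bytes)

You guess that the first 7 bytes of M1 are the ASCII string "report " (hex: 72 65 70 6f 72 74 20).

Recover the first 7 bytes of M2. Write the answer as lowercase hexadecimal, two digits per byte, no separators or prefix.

First, c1 ⊕ c2 = (M1 ⊕ K) ⊕ (M2 ⊕ K) = M1 ⊕ M2, so the key drops out. Then M2 = (M1 ⊕ M2) ⊕ M1 over the first 7 bytes.
byte 0: (3d XOR 69) XOR 72 = 54 XOR 72 = 26
byte 1: (f6 XOR 4e) XOR 65 = b8 XOR 65 = dd
byte 2: (8c XOR 12) XOR 70 = 9e XOR 70 = ee
byte 3: (76 XOR f7) XOR 6f = 81 XOR 6f = ee
byte 4: (99 XOR 60) XOR 72 = f9 XOR 72 = 8b
byte 5: (f1 XOR 35) XOR 74 = c4 XOR 74 = b0
byte 6: (d4 XOR e7) XOR 20 = 33 XOR 20 = 13

26ddeeee8bb013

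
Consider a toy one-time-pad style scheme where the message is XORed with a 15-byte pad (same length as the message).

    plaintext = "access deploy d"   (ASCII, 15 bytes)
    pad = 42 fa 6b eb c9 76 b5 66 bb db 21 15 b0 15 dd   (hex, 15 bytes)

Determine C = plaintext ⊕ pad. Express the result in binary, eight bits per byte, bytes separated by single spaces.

00100011 10011001 00001000 10001110 10111010 00000101 10010101 00000010 11011110 10101011 01001101 01111010 11001001 00110101 10111001

byte 0:  97 ⊕  66 =  35
byte 1:  99 ⊕ 250 = 153
byte 2:  99 ⊕ 107 =   8
byte 3: 101 ⊕ 235 = 142
byte 4: 115 ⊕ 201 = 186
byte 5: 115 ⊕ 118 =   5
byte 6:  32 ⊕ 181 = 149
byte 7: 100 ⊕ 102 =   2
byte 8: 101 ⊕ 187 = 222
byte 9: 112 ⊕ 219 = 171
byte 10: 108 ⊕  33 =  77
byte 11: 111 ⊕  21 = 122
byte 12: 121 ⊕ 176 = 201
byte 13:  32 ⊕  21 =  53
byte 14: 100 ⊕ 221 = 185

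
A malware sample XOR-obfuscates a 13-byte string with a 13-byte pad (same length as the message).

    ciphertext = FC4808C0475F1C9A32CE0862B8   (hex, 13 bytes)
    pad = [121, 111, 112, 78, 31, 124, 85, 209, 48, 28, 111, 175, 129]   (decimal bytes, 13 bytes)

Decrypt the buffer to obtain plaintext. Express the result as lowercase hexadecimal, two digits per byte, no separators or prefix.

XOR is its own inverse, so applying the key byte-wise gives the result directly.
fc xor 79 = 85
48 xor 6f = 27
08 xor 70 = 78
c0 xor 4e = 8e
47 xor 1f = 58
5f xor 7c = 23
1c xor 55 = 49
9a xor d1 = 4b
32 xor 30 = 02
ce xor 1c = d2
08 xor 6f = 67
62 xor af = cd
b8 xor 81 = 39

8527788e5823494b02d267cd39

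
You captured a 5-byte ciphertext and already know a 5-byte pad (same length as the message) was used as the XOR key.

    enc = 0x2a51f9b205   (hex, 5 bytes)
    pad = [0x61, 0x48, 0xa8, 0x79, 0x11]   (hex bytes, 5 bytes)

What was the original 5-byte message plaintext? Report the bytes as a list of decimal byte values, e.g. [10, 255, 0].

XOR is its own inverse, so applying the key byte-wise gives the result directly.
byte 0: 2a xor 61 = 4b
byte 1: 51 xor 48 = 19
byte 2: f9 xor a8 = 51
byte 3: b2 xor 79 = cb
byte 4: 05 xor 11 = 14

[75, 25, 81, 203, 20]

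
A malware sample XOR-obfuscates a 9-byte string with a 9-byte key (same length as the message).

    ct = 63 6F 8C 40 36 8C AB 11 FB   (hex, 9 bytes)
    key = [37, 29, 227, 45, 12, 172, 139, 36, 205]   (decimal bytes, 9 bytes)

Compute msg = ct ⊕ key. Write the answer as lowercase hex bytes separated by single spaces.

46 72 6f 6d 3a 20 20 35 36

63 XOR 25 = 46
6f XOR 1d = 72
8c XOR e3 = 6f
40 XOR 2d = 6d
36 XOR 0c = 3a
8c XOR ac = 20
ab XOR 8b = 20
11 XOR 24 = 35
fb XOR cd = 36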